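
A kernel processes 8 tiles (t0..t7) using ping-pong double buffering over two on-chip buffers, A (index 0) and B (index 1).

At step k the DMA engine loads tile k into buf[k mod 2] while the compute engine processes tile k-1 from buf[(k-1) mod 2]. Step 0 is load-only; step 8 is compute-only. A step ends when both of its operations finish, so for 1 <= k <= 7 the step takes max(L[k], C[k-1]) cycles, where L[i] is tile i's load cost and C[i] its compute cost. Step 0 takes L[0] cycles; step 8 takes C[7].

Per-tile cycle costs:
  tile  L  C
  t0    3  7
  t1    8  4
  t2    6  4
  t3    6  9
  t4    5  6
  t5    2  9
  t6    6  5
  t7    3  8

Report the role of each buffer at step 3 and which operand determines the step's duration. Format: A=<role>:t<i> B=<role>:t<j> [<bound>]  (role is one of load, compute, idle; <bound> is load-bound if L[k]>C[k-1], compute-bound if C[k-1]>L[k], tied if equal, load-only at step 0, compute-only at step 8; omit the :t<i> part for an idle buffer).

k=0 load=t0/3c comp=- wait=3 total=3
k=1 load=t1/8c comp=t0/7c wait=8 total=11
k=2 load=t2/6c comp=t1/4c wait=6 total=17
k=3 load=t3/6c comp=t2/4c wait=6 total=23
k=4 load=t4/5c comp=t3/9c wait=9 total=32
k=5 load=t5/2c comp=t4/6c wait=6 total=38
k=6 load=t6/6c comp=t5/9c wait=9 total=47
k=7 load=t7/3c comp=t6/5c wait=5 total=52
k=8 load=- comp=t7/8c wait=8 total=60

step 3: A=compute:t2 B=load:t3 [load-bound]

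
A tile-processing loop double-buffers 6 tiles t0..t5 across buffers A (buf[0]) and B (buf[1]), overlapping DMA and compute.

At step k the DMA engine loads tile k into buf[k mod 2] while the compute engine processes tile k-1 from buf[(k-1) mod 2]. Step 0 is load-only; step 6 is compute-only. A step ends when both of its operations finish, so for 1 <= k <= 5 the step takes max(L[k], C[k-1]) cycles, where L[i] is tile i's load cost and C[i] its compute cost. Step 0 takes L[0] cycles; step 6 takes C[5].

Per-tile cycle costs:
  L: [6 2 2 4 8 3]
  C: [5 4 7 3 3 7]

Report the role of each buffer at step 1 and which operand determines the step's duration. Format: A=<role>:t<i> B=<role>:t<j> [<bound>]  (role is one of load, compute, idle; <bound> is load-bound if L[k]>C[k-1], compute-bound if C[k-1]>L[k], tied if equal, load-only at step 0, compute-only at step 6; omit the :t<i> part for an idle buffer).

step 1: A=compute:t0 B=load:t1 [compute-bound]

step 0: L[0]=6 → dur=6, Σ=6 | A=load:t0 B=idle [load-only]
step 1: L[1]=2 C[0]=5 → dur=5, Σ=11 | A=compute:t0 B=load:t1 [compute-bound]
step 2: L[2]=2 C[1]=4 → dur=4, Σ=15 | A=load:t2 B=compute:t1 [compute-bound]
step 3: L[3]=4 C[2]=7 → dur=7, Σ=22 | A=compute:t2 B=load:t3 [compute-bound]
step 4: L[4]=8 C[3]=3 → dur=8, Σ=30 | A=load:t4 B=compute:t3 [load-bound]
step 5: L[5]=3 C[4]=3 → dur=3, Σ=33 | A=compute:t4 B=load:t5 [tied]
step 6: C[5]=7 → dur=7, Σ=40 | A=idle B=compute:t5 [compute-only]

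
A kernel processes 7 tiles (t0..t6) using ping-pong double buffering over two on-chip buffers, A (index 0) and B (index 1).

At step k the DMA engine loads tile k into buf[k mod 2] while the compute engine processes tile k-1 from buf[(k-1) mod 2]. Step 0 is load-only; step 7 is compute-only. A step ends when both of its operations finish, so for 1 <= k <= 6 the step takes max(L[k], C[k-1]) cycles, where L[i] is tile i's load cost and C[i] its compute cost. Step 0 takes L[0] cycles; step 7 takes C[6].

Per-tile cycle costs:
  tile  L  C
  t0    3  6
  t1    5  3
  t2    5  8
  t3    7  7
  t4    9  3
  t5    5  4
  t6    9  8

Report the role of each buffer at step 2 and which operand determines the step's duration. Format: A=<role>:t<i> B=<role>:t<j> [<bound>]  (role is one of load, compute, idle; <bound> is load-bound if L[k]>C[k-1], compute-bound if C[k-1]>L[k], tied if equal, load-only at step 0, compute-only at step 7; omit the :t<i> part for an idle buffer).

step 2: A=load:t2 B=compute:t1 [load-bound]

  0. 3=3c; end=3; A:t0 B:-
  1. max(5,6)=6c; end=9; A:t0 B:t1
  2. max(5,3)=5c; end=14; A:t2 B:t1
  3. max(7,8)=8c; end=22; A:t2 B:t3
  4. max(9,7)=9c; end=31; A:t4 B:t3
  5. max(5,3)=5c; end=36; A:t4 B:t5
  6. max(9,4)=9c; end=45; A:t6 B:t5
  7. 8=8c; end=53; A:t6 B:t5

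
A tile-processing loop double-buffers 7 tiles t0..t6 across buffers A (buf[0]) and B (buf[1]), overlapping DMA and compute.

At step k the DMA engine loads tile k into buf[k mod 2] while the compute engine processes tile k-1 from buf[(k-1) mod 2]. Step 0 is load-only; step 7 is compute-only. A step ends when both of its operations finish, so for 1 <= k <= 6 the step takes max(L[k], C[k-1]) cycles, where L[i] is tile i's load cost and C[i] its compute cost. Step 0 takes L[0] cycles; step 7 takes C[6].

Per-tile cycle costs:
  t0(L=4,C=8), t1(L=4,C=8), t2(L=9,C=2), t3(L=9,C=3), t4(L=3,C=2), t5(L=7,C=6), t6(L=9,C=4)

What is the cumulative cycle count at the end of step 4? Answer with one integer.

[0] DMA t0→A (4c) ∥ CU idle ⇒ 4c, clock 4
[1] DMA t1→B (4c) ∥ CU A:t0 (8c) ⇒ 8c, clock 12
[2] DMA t2→A (9c) ∥ CU B:t1 (8c) ⇒ 9c, clock 21
[3] DMA t3→B (9c) ∥ CU A:t2 (2c) ⇒ 9c, clock 30
[4] DMA t4→A (3c) ∥ CU B:t3 (3c) ⇒ 3c, clock 33
[5] DMA t5→B (7c) ∥ CU A:t4 (2c) ⇒ 7c, clock 40
[6] DMA t6→A (9c) ∥ CU B:t5 (6c) ⇒ 9c, clock 49
[7] DMA idle ∥ CU A:t6 (4c) ⇒ 4c, clock 53

end_cycle[4] = 33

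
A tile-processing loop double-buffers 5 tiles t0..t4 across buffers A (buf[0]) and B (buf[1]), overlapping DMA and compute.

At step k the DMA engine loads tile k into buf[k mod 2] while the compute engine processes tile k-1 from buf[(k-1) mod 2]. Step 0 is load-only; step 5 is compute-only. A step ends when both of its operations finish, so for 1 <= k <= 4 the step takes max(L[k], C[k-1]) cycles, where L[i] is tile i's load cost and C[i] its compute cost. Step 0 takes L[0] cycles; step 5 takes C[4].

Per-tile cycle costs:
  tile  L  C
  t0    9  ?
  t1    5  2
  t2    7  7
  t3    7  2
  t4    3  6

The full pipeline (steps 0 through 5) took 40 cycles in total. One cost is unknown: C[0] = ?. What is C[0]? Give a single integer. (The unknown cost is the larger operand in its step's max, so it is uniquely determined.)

C[0] = 8

step 0 = dur = L[0]=9 = 9
step 1 = dur = max(L[1]=5, C[0]=?) = C[0]  (unknown; binding)
step 2 = dur = max(L[2]=7, C[1]=2) = 7
step 3 = dur = max(L[3]=7, C[2]=7) = 7
step 4 = dur = max(L[4]=3, C[3]=2) = 3
step 5 = dur = C[4]=6 = 6
sum of known step durations = 32
dur[1] = total - known = 40 - 32 = 8
C[0] is the binding max in step 1, so C[0] = dur[1] = 8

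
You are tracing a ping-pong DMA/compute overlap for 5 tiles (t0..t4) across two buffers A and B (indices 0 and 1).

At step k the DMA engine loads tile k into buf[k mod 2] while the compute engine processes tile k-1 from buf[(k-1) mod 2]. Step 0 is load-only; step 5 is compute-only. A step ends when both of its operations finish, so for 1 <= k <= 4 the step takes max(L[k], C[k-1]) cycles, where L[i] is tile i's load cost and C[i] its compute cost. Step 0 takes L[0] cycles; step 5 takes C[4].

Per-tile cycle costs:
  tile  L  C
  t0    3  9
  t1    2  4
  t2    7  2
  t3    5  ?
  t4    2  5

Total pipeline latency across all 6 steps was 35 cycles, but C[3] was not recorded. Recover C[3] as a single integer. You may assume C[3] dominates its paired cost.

C[3] = 6

step 0 = dur = L[0]=3 = 3
step 1 = dur = max(L[1]=2, C[0]=9) = 9
step 2 = dur = max(L[2]=7, C[1]=4) = 7
step 3 = dur = max(L[3]=5, C[2]=2) = 5
step 4 = dur = max(L[4]=2, C[3]=?) = C[3]  (unknown; binding)
step 5 = dur = C[4]=5 = 5
sum of known step durations = 29
dur[4] = total - known = 35 - 29 = 6
C[3] is the binding max in step 4, so C[3] = dur[4] = 6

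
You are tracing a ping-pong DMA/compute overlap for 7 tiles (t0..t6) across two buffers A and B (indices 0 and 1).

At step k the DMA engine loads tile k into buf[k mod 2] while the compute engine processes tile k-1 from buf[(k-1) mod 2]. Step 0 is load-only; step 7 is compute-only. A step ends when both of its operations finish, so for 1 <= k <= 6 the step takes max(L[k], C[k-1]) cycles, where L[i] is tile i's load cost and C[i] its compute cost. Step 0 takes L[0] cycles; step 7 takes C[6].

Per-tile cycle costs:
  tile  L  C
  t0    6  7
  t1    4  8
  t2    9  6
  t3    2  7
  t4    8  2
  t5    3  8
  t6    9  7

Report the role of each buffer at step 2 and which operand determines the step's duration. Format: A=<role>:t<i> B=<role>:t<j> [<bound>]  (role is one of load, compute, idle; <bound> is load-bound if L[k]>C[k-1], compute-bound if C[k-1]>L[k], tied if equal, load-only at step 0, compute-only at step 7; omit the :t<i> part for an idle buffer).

step 2: A=load:t2 B=compute:t1 [load-bound]

step 0: L[0]=6 → dur=6, Σ=6 | A=load:t0 B=idle [load-only]
step 1: L[1]=4 C[0]=7 → dur=7, Σ=13 | A=compute:t0 B=load:t1 [compute-bound]
step 2: L[2]=9 C[1]=8 → dur=9, Σ=22 | A=load:t2 B=compute:t1 [load-bound]
step 3: L[3]=2 C[2]=6 → dur=6, Σ=28 | A=compute:t2 B=load:t3 [compute-bound]
step 4: L[4]=8 C[3]=7 → dur=8, Σ=36 | A=load:t4 B=compute:t3 [load-bound]
step 5: L[5]=3 C[4]=2 → dur=3, Σ=39 | A=compute:t4 B=load:t5 [load-bound]
step 6: L[6]=9 C[5]=8 → dur=9, Σ=48 | A=load:t6 B=compute:t5 [load-bound]
step 7: C[6]=7 → dur=7, Σ=55 | A=compute:t6 B=idle [compute-only]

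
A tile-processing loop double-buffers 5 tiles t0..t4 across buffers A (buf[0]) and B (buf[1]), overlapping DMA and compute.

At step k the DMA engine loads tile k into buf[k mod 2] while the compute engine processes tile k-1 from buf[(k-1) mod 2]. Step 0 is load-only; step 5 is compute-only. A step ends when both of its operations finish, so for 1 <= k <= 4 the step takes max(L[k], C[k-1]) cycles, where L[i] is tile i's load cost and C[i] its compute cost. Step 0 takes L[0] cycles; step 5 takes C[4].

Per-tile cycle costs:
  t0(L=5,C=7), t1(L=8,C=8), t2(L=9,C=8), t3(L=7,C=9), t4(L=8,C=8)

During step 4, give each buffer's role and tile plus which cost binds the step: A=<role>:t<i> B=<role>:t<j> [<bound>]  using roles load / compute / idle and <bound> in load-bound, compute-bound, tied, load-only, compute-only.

  0. 5=5c; end=5; A:t0 B:-
  1. max(8,7)=8c; end=13; A:t0 B:t1
  2. max(9,8)=9c; end=22; A:t2 B:t1
  3. max(7,8)=8c; end=30; A:t2 B:t3
  4. max(8,9)=9c; end=39; A:t4 B:t3
  5. 8=8c; end=47; A:t4 B:t3

step 4: A=load:t4 B=compute:t3 [compute-bound]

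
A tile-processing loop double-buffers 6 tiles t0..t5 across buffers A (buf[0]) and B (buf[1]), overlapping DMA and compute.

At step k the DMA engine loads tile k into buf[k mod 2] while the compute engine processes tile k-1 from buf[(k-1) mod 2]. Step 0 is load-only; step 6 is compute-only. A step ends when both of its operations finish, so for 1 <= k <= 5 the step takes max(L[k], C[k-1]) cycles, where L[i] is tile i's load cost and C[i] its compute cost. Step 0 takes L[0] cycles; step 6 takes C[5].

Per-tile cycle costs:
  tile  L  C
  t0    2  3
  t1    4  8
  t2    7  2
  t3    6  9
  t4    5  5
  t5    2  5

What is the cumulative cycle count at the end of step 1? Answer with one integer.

end_cycle[1] = 6

k=0 load=t0/2c comp=- wait=2 total=2
k=1 load=t1/4c comp=t0/3c wait=4 total=6
k=2 load=t2/7c comp=t1/8c wait=8 total=14
k=3 load=t3/6c comp=t2/2c wait=6 total=20
k=4 load=t4/5c comp=t3/9c wait=9 total=29
k=5 load=t5/2c comp=t4/5c wait=5 total=34
k=6 load=- comp=t5/5c wait=5 total=39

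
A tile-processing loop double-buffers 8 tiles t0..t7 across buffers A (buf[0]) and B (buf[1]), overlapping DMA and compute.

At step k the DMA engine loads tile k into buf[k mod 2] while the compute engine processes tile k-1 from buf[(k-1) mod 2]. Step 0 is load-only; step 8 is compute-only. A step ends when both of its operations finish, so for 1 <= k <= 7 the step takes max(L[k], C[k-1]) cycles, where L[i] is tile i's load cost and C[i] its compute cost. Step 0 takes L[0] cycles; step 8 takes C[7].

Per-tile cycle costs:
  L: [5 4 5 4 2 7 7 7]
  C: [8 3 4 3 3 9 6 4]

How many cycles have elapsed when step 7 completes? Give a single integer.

end_cycle[7] = 48

  0. 5=5c; end=5; A:t0 B:-
  1. max(4,8)=8c; end=13; A:t0 B:t1
  2. max(5,3)=5c; end=18; A:t2 B:t1
  3. max(4,4)=4c; end=22; A:t2 B:t3
  4. max(2,3)=3c; end=25; A:t4 B:t3
  5. max(7,3)=7c; end=32; A:t4 B:t5
  6. max(7,9)=9c; end=41; A:t6 B:t5
  7. max(7,6)=7c; end=48; A:t6 B:t7
  8. 4=4c; end=52; A:t6 B:t7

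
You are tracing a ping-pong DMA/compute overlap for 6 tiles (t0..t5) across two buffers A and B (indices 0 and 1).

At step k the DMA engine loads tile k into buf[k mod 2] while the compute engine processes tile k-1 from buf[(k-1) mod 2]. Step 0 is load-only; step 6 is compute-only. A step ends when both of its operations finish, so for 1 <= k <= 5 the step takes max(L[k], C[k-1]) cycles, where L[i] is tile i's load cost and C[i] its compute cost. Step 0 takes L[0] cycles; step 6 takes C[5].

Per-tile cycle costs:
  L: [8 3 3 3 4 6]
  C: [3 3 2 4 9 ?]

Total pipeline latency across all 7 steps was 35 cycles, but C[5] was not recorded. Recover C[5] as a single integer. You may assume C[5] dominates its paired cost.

step 0 → dur = L[0]=8 = 8
step 1 → dur = max(L[1]=3, C[0]=3) = 3
step 2 → dur = max(L[2]=3, C[1]=3) = 3
step 3 → dur = max(L[3]=3, C[2]=2) = 3
step 4 → dur = max(L[4]=4, C[3]=4) = 4
step 5 → dur = max(L[5]=6, C[4]=9) = 9
step 6 → dur = C[5]=? = C[5]  (unknown; binding)
sum of known step durations = 30
dur[6] = total - known = 35 - 30 = 5
C[5] is the binding max in step 6, so C[5] = dur[6] = 5

C[5] = 5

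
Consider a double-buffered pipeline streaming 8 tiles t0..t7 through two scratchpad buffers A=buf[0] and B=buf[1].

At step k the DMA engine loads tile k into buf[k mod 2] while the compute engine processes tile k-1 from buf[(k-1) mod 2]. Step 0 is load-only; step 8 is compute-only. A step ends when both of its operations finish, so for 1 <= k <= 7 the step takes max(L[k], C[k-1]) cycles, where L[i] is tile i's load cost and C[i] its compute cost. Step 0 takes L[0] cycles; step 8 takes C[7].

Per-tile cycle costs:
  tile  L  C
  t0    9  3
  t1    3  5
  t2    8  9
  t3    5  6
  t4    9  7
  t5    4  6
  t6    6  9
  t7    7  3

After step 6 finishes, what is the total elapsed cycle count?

end_cycle[6] = 51

step 0: L[0]=9 → dur=9, Σ=9 | A=load:t0 B=idle [load-only]
step 1: L[1]=3 C[0]=3 → dur=3, Σ=12 | A=compute:t0 B=load:t1 [tied]
step 2: L[2]=8 C[1]=5 → dur=8, Σ=20 | A=load:t2 B=compute:t1 [load-bound]
step 3: L[3]=5 C[2]=9 → dur=9, Σ=29 | A=compute:t2 B=load:t3 [compute-bound]
step 4: L[4]=9 C[3]=6 → dur=9, Σ=38 | A=load:t4 B=compute:t3 [load-bound]
step 5: L[5]=4 C[4]=7 → dur=7, Σ=45 | A=compute:t4 B=load:t5 [compute-bound]
step 6: L[6]=6 C[5]=6 → dur=6, Σ=51 | A=load:t6 B=compute:t5 [tied]
step 7: L[7]=7 C[6]=9 → dur=9, Σ=60 | A=compute:t6 B=load:t7 [compute-bound]
step 8: C[7]=3 → dur=3, Σ=63 | A=idle B=compute:t7 [compute-only]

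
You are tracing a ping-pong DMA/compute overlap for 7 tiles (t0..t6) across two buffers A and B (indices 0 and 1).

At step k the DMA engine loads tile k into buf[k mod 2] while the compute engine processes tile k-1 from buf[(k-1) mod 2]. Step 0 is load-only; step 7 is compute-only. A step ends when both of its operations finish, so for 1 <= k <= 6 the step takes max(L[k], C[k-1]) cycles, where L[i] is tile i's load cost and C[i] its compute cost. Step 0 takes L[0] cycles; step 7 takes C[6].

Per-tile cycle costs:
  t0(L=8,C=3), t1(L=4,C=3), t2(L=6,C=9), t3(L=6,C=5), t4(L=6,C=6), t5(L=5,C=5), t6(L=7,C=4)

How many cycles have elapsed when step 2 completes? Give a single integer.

step 0: L[0]=8 → dur=8, Σ=8 | A=load:t0 B=idle [load-only]
step 1: L[1]=4 C[0]=3 → dur=4, Σ=12 | A=compute:t0 B=load:t1 [load-bound]
step 2: L[2]=6 C[1]=3 → dur=6, Σ=18 | A=load:t2 B=compute:t1 [load-bound]
step 3: L[3]=6 C[2]=9 → dur=9, Σ=27 | A=compute:t2 B=load:t3 [compute-bound]
step 4: L[4]=6 C[3]=5 → dur=6, Σ=33 | A=load:t4 B=compute:t3 [load-bound]
step 5: L[5]=5 C[4]=6 → dur=6, Σ=39 | A=compute:t4 B=load:t5 [compute-bound]
step 6: L[6]=7 C[5]=5 → dur=7, Σ=46 | A=load:t6 B=compute:t5 [load-bound]
step 7: C[6]=4 → dur=4, Σ=50 | A=compute:t6 B=idle [compute-only]

end_cycle[2] = 18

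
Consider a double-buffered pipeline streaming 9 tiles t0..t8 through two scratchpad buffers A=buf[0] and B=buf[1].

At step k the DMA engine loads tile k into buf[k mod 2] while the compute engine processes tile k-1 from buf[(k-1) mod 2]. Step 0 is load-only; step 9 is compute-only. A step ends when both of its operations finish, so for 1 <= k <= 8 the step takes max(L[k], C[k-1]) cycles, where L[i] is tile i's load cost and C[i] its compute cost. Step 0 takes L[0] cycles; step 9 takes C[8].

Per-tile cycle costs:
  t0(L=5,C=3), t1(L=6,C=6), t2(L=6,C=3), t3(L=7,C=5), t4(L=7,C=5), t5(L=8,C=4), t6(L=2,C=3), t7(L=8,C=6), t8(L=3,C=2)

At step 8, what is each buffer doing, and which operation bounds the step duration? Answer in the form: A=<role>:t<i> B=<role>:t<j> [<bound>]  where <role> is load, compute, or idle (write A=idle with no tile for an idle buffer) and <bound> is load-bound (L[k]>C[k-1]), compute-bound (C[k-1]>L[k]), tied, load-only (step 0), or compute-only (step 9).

k=0 load=t0/5c comp=- wait=5 total=5
k=1 load=t1/6c comp=t0/3c wait=6 total=11
k=2 load=t2/6c comp=t1/6c wait=6 total=17
k=3 load=t3/7c comp=t2/3c wait=7 total=24
k=4 load=t4/7c comp=t3/5c wait=7 total=31
k=5 load=t5/8c comp=t4/5c wait=8 total=39
k=6 load=t6/2c comp=t5/4c wait=4 total=43
k=7 load=t7/8c comp=t6/3c wait=8 total=51
k=8 load=t8/3c comp=t7/6c wait=6 total=57
k=9 load=- comp=t8/2c wait=2 total=59

step 8: A=load:t8 B=compute:t7 [compute-bound]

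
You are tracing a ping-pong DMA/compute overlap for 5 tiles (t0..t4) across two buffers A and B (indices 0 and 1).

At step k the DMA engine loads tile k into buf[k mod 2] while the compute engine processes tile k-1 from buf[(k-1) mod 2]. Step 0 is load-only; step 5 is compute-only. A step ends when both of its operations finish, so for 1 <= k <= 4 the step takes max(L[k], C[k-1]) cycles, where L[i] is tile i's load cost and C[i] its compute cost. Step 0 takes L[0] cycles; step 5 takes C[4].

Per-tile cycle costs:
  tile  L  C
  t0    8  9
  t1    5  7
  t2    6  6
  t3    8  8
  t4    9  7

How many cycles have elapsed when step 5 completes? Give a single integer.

  0. 8=8c; end=8; A:t0 B:-
  1. max(5,9)=9c; end=17; A:t0 B:t1
  2. max(6,7)=7c; end=24; A:t2 B:t1
  3. max(8,6)=8c; end=32; A:t2 B:t3
  4. max(9,8)=9c; end=41; A:t4 B:t3
  5. 7=7c; end=48; A:t4 B:t3

end_cycle[5] = 48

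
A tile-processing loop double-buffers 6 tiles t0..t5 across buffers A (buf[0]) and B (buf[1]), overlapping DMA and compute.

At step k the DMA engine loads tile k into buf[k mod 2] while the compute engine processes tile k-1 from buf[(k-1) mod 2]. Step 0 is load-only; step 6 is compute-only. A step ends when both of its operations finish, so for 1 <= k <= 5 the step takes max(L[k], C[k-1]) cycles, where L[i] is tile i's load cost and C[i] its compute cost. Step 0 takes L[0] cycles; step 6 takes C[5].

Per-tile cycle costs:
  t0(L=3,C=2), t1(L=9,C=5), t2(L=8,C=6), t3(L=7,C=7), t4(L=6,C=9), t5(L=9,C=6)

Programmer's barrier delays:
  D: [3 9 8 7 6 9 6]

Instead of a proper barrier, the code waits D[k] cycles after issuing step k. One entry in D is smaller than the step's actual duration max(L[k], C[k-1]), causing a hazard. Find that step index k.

hazard at step 4

k=0 barrier L[0]=3→3c, D[0]=3 ok
k=1 barrier max(L[1]=9,C[0]=2)→9c, D[1]=9 ok
k=2 barrier max(L[2]=8,C[1]=5)→8c, D[2]=8 ok
k=3 barrier max(L[3]=7,C[2]=6)→7c, D[3]=7 ok
k=4 barrier max(L[4]=6,C[3]=7)→7c, D[4]=6 SHORT
k=5 barrier max(L[5]=9,C[4]=9)→9c, D[5]=9 ok
k=6 barrier C[5]=6→6c, D[6]=6 ok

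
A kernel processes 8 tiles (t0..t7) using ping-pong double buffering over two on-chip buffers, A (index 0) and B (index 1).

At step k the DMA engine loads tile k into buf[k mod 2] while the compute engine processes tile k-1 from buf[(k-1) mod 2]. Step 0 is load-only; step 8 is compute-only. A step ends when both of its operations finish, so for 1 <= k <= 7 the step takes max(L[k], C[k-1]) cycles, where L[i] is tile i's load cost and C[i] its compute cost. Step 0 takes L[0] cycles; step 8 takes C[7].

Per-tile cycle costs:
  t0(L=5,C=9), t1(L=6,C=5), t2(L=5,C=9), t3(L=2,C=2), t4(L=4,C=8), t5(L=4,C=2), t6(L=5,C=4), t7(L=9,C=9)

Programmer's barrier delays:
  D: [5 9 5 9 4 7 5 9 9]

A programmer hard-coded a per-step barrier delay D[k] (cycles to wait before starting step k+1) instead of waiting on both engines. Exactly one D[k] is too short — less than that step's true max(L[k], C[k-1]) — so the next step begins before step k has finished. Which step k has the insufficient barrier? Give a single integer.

hazard at step 5

[0] required=L[0]=5=5 vs D=5 ok
[1] required=max(L[1]=6,C[0]=9)=9 vs D=9 ok
[2] required=max(L[2]=5,C[1]=5)=5 vs D=5 ok
[3] required=max(L[3]=2,C[2]=9)=9 vs D=9 ok
[4] required=max(L[4]=4,C[3]=2)=4 vs D=4 ok
[5] required=max(L[5]=4,C[4]=8)=8 vs D=7 SHORT
[6] required=max(L[6]=5,C[5]=2)=5 vs D=5 ok
[7] required=max(L[7]=9,C[6]=4)=9 vs D=9 ok
[8] required=C[7]=9=9 vs D=9 ok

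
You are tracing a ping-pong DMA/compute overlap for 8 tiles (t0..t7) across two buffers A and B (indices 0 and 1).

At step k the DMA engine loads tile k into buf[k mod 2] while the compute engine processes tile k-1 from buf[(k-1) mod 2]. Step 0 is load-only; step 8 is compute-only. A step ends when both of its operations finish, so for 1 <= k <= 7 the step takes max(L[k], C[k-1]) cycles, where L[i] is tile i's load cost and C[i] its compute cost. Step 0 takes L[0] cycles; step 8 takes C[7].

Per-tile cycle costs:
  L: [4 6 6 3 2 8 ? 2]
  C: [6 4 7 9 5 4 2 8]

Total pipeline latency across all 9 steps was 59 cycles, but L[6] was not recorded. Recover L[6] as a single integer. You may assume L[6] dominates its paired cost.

step 0 → dur = L[0]=4 = 4
step 1 → dur = max(L[1]=6, C[0]=6) = 6
step 2 → dur = max(L[2]=6, C[1]=4) = 6
step 3 → dur = max(L[3]=3, C[2]=7) = 7
step 4 → dur = max(L[4]=2, C[3]=9) = 9
step 5 → dur = max(L[5]=8, C[4]=5) = 8
step 6 → dur = max(L[6]=?, C[5]=4) = L[6]  (unknown; binding)
step 7 → dur = max(L[7]=2, C[6]=2) = 2
step 8 → dur = C[7]=8 = 8
sum of known step durations = 50
dur[6] = total - known = 59 - 50 = 9
L[6] is the binding max in step 6, so L[6] = dur[6] = 9

L[6] = 9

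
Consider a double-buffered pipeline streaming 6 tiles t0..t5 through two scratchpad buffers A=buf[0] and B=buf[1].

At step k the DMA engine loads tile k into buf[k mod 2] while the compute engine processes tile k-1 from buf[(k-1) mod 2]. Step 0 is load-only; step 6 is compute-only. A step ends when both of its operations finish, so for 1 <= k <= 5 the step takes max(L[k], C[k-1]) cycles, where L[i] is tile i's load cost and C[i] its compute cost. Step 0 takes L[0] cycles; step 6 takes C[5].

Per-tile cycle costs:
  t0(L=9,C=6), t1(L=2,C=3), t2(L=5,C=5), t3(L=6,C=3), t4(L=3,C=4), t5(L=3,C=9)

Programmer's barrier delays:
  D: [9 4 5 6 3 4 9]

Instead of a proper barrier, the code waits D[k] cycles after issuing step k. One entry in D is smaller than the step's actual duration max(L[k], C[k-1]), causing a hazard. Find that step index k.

k=0 barrier L[0]=9→9c, D[0]=9 ok
k=1 barrier max(L[1]=2,C[0]=6)→6c, D[1]=4 SHORT
k=2 barrier max(L[2]=5,C[1]=3)→5c, D[2]=5 ok
k=3 barrier max(L[3]=6,C[2]=5)→6c, D[3]=6 ok
k=4 barrier max(L[4]=3,C[3]=3)→3c, D[4]=3 ok
k=5 barrier max(L[5]=3,C[4]=4)→4c, D[5]=4 ok
k=6 barrier C[5]=9→9c, D[6]=9 ok

hazard at step 1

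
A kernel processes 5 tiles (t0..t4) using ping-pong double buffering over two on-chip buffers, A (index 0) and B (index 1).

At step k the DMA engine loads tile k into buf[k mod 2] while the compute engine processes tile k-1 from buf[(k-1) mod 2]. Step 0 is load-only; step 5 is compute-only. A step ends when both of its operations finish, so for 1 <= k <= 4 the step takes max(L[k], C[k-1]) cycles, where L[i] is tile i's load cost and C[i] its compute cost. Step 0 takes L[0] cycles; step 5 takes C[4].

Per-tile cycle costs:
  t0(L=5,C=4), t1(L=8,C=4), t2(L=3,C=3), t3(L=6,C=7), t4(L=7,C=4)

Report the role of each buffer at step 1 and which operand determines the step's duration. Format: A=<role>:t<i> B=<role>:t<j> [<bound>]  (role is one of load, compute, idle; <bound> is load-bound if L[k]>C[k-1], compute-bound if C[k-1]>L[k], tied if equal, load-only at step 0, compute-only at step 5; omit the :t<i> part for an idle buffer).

step 0: L[0]=5 → dur=5, Σ=5 | A=load:t0 B=idle [load-only]
step 1: L[1]=8 C[0]=4 → dur=8, Σ=13 | A=compute:t0 B=load:t1 [load-bound]
step 2: L[2]=3 C[1]=4 → dur=4, Σ=17 | A=load:t2 B=compute:t1 [compute-bound]
step 3: L[3]=6 C[2]=3 → dur=6, Σ=23 | A=compute:t2 B=load:t3 [load-bound]
step 4: L[4]=7 C[3]=7 → dur=7, Σ=30 | A=load:t4 B=compute:t3 [tied]
step 5: C[4]=4 → dur=4, Σ=34 | A=compute:t4 B=idle [compute-only]

step 1: A=compute:t0 B=load:t1 [load-bound]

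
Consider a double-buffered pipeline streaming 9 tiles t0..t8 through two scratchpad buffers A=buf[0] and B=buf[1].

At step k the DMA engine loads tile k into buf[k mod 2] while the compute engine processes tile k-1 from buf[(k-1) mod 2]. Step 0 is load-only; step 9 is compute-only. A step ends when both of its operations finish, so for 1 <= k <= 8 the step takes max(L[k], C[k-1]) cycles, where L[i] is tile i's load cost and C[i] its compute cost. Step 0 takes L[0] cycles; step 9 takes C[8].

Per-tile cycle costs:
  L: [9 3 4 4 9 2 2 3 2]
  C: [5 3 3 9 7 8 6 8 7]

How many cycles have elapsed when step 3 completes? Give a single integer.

end_cycle[3] = 22

step 0: L[0]=9 → dur=9, Σ=9 | A=load:t0 B=idle [load-only]
step 1: L[1]=3 C[0]=5 → dur=5, Σ=14 | A=compute:t0 B=load:t1 [compute-bound]
step 2: L[2]=4 C[1]=3 → dur=4, Σ=18 | A=load:t2 B=compute:t1 [load-bound]
step 3: L[3]=4 C[2]=3 → dur=4, Σ=22 | A=compute:t2 B=load:t3 [load-bound]
step 4: L[4]=9 C[3]=9 → dur=9, Σ=31 | A=load:t4 B=compute:t3 [tied]
step 5: L[5]=2 C[4]=7 → dur=7, Σ=38 | A=compute:t4 B=load:t5 [compute-bound]
step 6: L[6]=2 C[5]=8 → dur=8, Σ=46 | A=load:t6 B=compute:t5 [compute-bound]
step 7: L[7]=3 C[6]=6 → dur=6, Σ=52 | A=compute:t6 B=load:t7 [compute-bound]
step 8: L[8]=2 C[7]=8 → dur=8, Σ=60 | A=load:t8 B=compute:t7 [compute-bound]
step 9: C[8]=7 → dur=7, Σ=67 | A=compute:t8 B=idle [compute-only]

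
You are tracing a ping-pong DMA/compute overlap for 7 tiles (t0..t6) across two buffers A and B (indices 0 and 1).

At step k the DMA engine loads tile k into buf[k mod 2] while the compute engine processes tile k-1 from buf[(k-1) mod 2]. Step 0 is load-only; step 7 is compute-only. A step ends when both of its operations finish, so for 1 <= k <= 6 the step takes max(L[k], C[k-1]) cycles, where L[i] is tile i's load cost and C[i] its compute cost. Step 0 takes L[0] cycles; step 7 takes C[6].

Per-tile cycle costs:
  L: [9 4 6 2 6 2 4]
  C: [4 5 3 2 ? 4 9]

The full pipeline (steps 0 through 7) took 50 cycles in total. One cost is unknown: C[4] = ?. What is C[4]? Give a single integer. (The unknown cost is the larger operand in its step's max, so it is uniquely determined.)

step 0 = dur = L[0]=9 = 9
step 1 = dur = max(L[1]=4, C[0]=4) = 4
step 2 = dur = max(L[2]=6, C[1]=5) = 6
step 3 = dur = max(L[3]=2, C[2]=3) = 3
step 4 = dur = max(L[4]=6, C[3]=2) = 6
step 5 = dur = max(L[5]=2, C[4]=?) = C[4]  (unknown; binding)
step 6 = dur = max(L[6]=4, C[5]=4) = 4
step 7 = dur = C[6]=9 = 9
sum of known step durations = 41
dur[5] = total - known = 50 - 41 = 9
C[4] is the binding max in step 5, so C[4] = dur[5] = 9

C[4] = 9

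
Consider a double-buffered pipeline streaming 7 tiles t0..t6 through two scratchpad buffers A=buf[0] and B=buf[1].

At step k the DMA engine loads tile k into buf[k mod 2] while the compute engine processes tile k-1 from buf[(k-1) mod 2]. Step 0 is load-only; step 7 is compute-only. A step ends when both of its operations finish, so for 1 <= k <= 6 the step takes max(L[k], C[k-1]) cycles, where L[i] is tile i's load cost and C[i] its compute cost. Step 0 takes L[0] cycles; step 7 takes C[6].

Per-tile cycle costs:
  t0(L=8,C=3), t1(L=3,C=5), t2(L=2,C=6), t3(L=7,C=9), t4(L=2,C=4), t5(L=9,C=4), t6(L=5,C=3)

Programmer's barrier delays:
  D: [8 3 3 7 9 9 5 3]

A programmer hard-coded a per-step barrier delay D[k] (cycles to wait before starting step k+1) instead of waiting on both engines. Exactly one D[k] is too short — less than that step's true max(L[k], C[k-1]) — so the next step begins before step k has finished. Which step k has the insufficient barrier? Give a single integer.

hazard at step 2

step 0: need L[0]=8 = 8; D[0]=8 ok
step 1: need max(L[1]=3,C[0]=3) = 3; D[1]=3 ok
step 2: need max(L[2]=2,C[1]=5) = 5; D[2]=3 SHORT
step 3: need max(L[3]=7,C[2]=6) = 7; D[3]=7 ok
step 4: need max(L[4]=2,C[3]=9) = 9; D[4]=9 ok
step 5: need max(L[5]=9,C[4]=4) = 9; D[5]=9 ok
step 6: need max(L[6]=5,C[5]=4) = 5; D[6]=5 ok
step 7: need C[6]=3 = 3; D[7]=3 ok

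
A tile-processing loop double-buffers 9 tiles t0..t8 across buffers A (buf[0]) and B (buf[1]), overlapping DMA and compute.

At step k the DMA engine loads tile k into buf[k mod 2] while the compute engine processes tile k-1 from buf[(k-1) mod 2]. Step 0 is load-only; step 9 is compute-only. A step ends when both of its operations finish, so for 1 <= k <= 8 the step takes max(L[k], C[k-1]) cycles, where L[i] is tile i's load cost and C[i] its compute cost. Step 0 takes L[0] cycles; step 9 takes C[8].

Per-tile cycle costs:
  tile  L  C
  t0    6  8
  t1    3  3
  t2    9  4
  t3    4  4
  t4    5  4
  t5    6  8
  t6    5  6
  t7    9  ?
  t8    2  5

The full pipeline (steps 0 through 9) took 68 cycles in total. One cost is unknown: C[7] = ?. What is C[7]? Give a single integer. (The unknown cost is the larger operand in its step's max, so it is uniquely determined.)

step 0 | dur = L[0]=6 = 6
step 1 | dur = max(L[1]=3, C[0]=8) = 8
step 2 | dur = max(L[2]=9, C[1]=3) = 9
step 3 | dur = max(L[3]=4, C[2]=4) = 4
step 4 | dur = max(L[4]=5, C[3]=4) = 5
step 5 | dur = max(L[5]=6, C[4]=4) = 6
step 6 | dur = max(L[6]=5, C[5]=8) = 8
step 7 | dur = max(L[7]=9, C[6]=6) = 9
step 8 | dur = max(L[8]=2, C[7]=?) = C[7]  (unknown; binding)
step 9 | dur = C[8]=5 = 5
sum of known step durations = 60
dur[8] = total - known = 68 - 60 = 8
C[7] is the binding max in step 8, so C[7] = dur[8] = 8

C[7] = 8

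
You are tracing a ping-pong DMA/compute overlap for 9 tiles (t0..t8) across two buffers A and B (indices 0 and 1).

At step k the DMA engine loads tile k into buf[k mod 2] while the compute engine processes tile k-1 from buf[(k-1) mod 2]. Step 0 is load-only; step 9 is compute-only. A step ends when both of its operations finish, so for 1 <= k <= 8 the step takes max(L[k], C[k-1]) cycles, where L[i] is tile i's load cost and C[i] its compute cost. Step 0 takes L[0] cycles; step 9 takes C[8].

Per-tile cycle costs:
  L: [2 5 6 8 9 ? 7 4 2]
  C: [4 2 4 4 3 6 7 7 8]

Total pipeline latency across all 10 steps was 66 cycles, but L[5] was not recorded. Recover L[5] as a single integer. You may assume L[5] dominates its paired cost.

step 0 → dur = L[0]=2 = 2
step 1 → dur = max(L[1]=5, C[0]=4) = 5
step 2 → dur = max(L[2]=6, C[1]=2) = 6
step 3 → dur = max(L[3]=8, C[2]=4) = 8
step 4 → dur = max(L[4]=9, C[3]=4) = 9
step 5 → dur = max(L[5]=?, C[4]=3) = L[5]  (unknown; binding)
step 6 → dur = max(L[6]=7, C[5]=6) = 7
step 7 → dur = max(L[7]=4, C[6]=7) = 7
step 8 → dur = max(L[8]=2, C[7]=7) = 7
step 9 → dur = C[8]=8 = 8
sum of known step durations = 59
dur[5] = total - known = 66 - 59 = 7
L[5] is the binding max in step 5, so L[5] = dur[5] = 7

L[5] = 7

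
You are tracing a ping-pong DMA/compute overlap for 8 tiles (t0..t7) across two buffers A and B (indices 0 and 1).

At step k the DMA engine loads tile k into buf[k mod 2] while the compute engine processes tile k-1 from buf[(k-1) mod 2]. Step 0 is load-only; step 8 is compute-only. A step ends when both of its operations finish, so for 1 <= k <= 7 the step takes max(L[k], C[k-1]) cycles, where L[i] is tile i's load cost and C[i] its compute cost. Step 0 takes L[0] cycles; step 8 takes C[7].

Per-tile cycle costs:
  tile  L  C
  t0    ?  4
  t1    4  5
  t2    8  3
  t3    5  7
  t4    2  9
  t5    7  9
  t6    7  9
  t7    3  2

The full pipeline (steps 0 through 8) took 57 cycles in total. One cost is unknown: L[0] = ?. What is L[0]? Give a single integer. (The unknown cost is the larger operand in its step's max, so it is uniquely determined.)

step 0 | dur = L[0]=? = L[0]  (unknown; binding)
step 1 | dur = max(L[1]=4, C[0]=4) = 4
step 2 | dur = max(L[2]=8, C[1]=5) = 8
step 3 | dur = max(L[3]=5, C[2]=3) = 5
step 4 | dur = max(L[4]=2, C[3]=7) = 7
step 5 | dur = max(L[5]=7, C[4]=9) = 9
step 6 | dur = max(L[6]=7, C[5]=9) = 9
step 7 | dur = max(L[7]=3, C[6]=9) = 9
step 8 | dur = C[7]=2 = 2
sum of known step durations = 53
dur[0] = total - known = 57 - 53 = 4
L[0] is the binding max in step 0, so L[0] = dur[0] = 4

L[0] = 4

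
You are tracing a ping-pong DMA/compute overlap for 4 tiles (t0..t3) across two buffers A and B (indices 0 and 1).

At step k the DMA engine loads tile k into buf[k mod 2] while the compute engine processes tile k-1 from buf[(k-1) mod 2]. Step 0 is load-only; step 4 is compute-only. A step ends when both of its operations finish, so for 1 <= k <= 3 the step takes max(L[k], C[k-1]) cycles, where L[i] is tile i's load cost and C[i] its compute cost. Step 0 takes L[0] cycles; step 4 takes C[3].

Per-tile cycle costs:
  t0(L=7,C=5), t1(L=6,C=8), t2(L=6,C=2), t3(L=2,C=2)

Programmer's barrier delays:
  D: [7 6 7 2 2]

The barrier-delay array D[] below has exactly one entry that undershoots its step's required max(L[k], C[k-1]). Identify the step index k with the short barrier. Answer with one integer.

hazard at step 2

k=0 barrier L[0]=7→7c, D[0]=7 ok
k=1 barrier max(L[1]=6,C[0]=5)→6c, D[1]=6 ok
k=2 barrier max(L[2]=6,C[1]=8)→8c, D[2]=7 SHORT
k=3 barrier max(L[3]=2,C[2]=2)→2c, D[3]=2 ok
k=4 barrier C[3]=2→2c, D[4]=2 ok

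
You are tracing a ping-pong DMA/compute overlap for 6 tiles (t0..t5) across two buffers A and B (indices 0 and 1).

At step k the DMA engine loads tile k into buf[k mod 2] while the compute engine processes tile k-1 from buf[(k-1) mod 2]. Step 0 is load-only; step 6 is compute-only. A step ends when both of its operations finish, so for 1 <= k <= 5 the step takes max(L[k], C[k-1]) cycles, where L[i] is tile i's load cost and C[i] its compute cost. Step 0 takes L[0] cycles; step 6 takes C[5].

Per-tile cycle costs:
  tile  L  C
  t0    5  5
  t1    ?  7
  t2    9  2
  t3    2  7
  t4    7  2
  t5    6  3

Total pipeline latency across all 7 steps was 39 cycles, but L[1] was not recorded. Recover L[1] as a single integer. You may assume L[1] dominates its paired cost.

step 0 | dur = L[0]=5 = 5
step 1 | dur = max(L[1]=?, C[0]=5) = L[1]  (unknown; binding)
step 2 | dur = max(L[2]=9, C[1]=7) = 9
step 3 | dur = max(L[3]=2, C[2]=2) = 2
step 4 | dur = max(L[4]=7, C[3]=7) = 7
step 5 | dur = max(L[5]=6, C[4]=2) = 6
step 6 | dur = C[5]=3 = 3
sum of known step durations = 32
dur[1] = total - known = 39 - 32 = 7
L[1] is the binding max in step 1, so L[1] = dur[1] = 7

L[1] = 7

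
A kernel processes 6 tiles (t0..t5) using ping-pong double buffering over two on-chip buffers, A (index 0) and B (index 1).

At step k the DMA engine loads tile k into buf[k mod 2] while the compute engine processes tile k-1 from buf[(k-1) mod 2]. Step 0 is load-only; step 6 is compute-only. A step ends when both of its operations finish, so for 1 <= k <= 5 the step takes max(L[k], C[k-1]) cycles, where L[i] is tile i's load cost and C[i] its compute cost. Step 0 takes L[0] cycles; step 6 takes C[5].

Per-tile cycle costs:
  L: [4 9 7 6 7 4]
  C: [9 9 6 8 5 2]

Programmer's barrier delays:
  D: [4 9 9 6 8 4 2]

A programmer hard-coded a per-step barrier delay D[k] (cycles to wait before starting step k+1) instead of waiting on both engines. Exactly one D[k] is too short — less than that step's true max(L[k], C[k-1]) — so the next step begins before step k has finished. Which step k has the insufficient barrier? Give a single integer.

hazard at step 5

step 0: need L[0]=4 = 4; D[0]=4 ok
step 1: need max(L[1]=9,C[0]=9) = 9; D[1]=9 ok
step 2: need max(L[2]=7,C[1]=9) = 9; D[2]=9 ok
step 3: need max(L[3]=6,C[2]=6) = 6; D[3]=6 ok
step 4: need max(L[4]=7,C[3]=8) = 8; D[4]=8 ok
step 5: need max(L[5]=4,C[4]=5) = 5; D[5]=4 SHORT
step 6: need C[5]=2 = 2; D[6]=2 ok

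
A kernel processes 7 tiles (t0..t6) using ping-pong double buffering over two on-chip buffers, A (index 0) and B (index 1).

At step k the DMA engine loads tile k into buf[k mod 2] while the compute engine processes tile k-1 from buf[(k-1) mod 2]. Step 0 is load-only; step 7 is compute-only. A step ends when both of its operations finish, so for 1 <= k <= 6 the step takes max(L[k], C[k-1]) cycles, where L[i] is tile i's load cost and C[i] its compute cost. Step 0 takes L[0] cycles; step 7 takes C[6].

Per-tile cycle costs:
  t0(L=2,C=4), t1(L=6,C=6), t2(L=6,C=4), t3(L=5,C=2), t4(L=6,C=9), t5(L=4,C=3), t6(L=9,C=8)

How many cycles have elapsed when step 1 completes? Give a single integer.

  0. 2=2c; end=2; A:t0 B:-
  1. max(6,4)=6c; end=8; A:t0 B:t1
  2. max(6,6)=6c; end=14; A:t2 B:t1
  3. max(5,4)=5c; end=19; A:t2 B:t3
  4. max(6,2)=6c; end=25; A:t4 B:t3
  5. max(4,9)=9c; end=34; A:t4 B:t5
  6. max(9,3)=9c; end=43; A:t6 B:t5
  7. 8=8c; end=51; A:t6 B:t5

end_cycle[1] = 8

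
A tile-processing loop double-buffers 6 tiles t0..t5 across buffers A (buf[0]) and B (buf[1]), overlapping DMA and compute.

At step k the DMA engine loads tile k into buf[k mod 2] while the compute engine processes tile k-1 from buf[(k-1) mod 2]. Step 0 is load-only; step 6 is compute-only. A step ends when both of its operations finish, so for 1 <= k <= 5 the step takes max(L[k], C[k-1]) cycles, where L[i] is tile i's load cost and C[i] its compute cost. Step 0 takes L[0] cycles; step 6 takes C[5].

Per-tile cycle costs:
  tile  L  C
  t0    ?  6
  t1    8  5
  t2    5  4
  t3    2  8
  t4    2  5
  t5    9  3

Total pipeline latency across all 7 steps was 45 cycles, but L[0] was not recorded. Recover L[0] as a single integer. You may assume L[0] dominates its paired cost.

L[0] = 8

step 0 = dur = L[0]=? = L[0]  (unknown; binding)
step 1 = dur = max(L[1]=8, C[0]=6) = 8
step 2 = dur = max(L[2]=5, C[1]=5) = 5
step 3 = dur = max(L[3]=2, C[2]=4) = 4
step 4 = dur = max(L[4]=2, C[3]=8) = 8
step 5 = dur = max(L[5]=9, C[4]=5) = 9
step 6 = dur = C[5]=3 = 3
sum of known step durations = 37
dur[0] = total - known = 45 - 37 = 8
L[0] is the binding max in step 0, so L[0] = dur[0] = 8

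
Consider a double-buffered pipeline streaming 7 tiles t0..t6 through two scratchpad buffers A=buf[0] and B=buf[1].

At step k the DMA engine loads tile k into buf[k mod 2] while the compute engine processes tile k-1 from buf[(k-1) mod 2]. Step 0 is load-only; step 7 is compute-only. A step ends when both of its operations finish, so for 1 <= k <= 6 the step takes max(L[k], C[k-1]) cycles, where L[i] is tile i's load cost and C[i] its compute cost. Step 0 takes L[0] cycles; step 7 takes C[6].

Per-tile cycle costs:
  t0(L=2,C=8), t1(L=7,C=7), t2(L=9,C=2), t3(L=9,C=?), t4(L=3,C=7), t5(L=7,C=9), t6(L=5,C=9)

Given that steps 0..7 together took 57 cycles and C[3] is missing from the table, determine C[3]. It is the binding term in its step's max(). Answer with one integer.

step 0 | dur = L[0]=2 = 2
step 1 | dur = max(L[1]=7, C[0]=8) = 8
step 2 | dur = max(L[2]=9, C[1]=7) = 9
step 3 | dur = max(L[3]=9, C[2]=2) = 9
step 4 | dur = max(L[4]=3, C[3]=?) = C[3]  (unknown; binding)
step 5 | dur = max(L[5]=7, C[4]=7) = 7
step 6 | dur = max(L[6]=5, C[5]=9) = 9
step 7 | dur = C[6]=9 = 9
sum of known step durations = 53
dur[4] = total - known = 57 - 53 = 4
C[3] is the binding max in step 4, so C[3] = dur[4] = 4

C[3] = 4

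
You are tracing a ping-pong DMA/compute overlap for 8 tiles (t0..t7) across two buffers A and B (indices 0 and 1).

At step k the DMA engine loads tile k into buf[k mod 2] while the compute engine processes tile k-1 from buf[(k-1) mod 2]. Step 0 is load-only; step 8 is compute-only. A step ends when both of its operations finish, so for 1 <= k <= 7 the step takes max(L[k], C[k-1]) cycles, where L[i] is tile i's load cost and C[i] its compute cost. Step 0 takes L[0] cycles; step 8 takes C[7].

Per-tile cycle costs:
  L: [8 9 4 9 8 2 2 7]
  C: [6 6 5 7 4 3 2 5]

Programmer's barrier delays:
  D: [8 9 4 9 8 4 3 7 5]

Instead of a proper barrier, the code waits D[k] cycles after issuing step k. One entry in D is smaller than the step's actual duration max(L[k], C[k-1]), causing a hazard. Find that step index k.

k=0 barrier L[0]=8→8c, D[0]=8 ok
k=1 barrier max(L[1]=9,C[0]=6)→9c, D[1]=9 ok
k=2 barrier max(L[2]=4,C[1]=6)→6c, D[2]=4 SHORT
k=3 barrier max(L[3]=9,C[2]=5)→9c, D[3]=9 ok
k=4 barrier max(L[4]=8,C[3]=7)→8c, D[4]=8 ok
k=5 barrier max(L[5]=2,C[4]=4)→4c, D[5]=4 ok
k=6 barrier max(L[6]=2,C[5]=3)→3c, D[6]=3 ok
k=7 barrier max(L[7]=7,C[6]=2)→7c, D[7]=7 ok
k=8 barrier C[7]=5→5c, D[8]=5 ok

hazard at step 2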